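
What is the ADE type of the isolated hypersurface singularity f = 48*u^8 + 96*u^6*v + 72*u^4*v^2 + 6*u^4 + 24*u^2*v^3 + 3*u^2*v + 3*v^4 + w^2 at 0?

The Hessian of f at 0 has rank 1. Corank 2; j^3 = 3*u^2*v has shape L^2 M (L != M), so D-series; mu = 5 gives D_5.

D_5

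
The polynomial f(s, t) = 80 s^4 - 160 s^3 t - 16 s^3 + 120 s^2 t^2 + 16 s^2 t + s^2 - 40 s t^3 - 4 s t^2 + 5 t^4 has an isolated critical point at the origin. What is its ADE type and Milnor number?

Type A_{3}, Milnor number mu = 3.

The Hessian of f at 0 is [[2, 0], [0, 0]] with rank 1, so corank 1. A Groebner basis of the Jacobian ideal J(f) in C{s,t} is {s^2, s*t, -s/2 + t^2}; counting standard monomials gives mu = 3. Corank 1: A-series; mu = 3 gives A_3.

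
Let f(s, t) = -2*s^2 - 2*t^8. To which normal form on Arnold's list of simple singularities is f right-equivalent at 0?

The Hessian of f at 0 has rank 1. Corank 1: A-series; mu = 7 gives A_7.

A7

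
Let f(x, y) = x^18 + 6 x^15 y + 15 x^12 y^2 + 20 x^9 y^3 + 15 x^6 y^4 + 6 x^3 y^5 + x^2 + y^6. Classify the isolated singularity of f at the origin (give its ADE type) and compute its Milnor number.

The Hessian of f at 0 is [[2, 0], [0, 0]] with rank 1, so corank 1. A Groebner basis of the Jacobian ideal J(f) in C{x,y} is {y^5, x}; counting standard monomials gives mu = 5. Corank 1: A-series; mu = 5 gives A_5.

Type A_{5}, Milnor number mu = 5.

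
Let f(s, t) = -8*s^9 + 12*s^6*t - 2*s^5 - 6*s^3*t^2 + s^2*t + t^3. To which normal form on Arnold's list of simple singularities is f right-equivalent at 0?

The Hessian of f at 0 has rank 0. Corank 2; j^3 = t*(s^2 + t^2) splits into three distinct lines over C (the quadratic factor has nonzero discriminant), so D_4.

D_4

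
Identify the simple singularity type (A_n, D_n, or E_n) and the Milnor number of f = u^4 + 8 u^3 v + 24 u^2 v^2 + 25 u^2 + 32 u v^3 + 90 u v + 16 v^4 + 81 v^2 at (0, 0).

Type A3, Milnor number mu = 3.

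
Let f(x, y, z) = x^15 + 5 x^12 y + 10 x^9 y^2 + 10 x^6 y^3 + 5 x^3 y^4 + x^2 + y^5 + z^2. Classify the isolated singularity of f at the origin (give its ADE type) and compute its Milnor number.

The Hessian of f at 0 is [[2, 0, 0], [0, 0, 0], [0, 0, 2]] with rank 2, so corank 1. A Groebner basis of the Jacobian ideal J(f) in C{x,y,z} is {y^4, x, z}; counting standard monomials gives mu = 4. Corank 1: A-series; mu = 4 gives A_4.

Type A_4, Milnor number mu = 4.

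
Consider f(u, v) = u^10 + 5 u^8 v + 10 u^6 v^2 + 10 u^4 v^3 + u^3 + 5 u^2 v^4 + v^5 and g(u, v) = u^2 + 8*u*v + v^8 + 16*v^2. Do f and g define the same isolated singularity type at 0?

No.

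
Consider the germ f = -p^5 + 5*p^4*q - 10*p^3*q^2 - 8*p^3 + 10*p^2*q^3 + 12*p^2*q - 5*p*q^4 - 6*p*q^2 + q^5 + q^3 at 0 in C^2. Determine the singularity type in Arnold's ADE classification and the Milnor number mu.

The Hessian of f at 0 has rank 0. Corank 2; j^3 = -(2*p - q)^3 is a perfect cube, so E-series; the 5-jet and mu = 8 give E_8.

Type E_8, Milnor number mu = 8.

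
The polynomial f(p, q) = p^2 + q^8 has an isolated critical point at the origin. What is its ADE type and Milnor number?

The Hessian of f at 0 is [[2, 0], [0, 0]] with rank 1, so corank 1. A Groebner basis of the Jacobian ideal J(f) in C{p,q} is {q^7, p}; counting standard monomials gives mu = 7. Corank 1: A-series; mu = 7 gives A_7.

Type A_{7}, Milnor number mu = 7.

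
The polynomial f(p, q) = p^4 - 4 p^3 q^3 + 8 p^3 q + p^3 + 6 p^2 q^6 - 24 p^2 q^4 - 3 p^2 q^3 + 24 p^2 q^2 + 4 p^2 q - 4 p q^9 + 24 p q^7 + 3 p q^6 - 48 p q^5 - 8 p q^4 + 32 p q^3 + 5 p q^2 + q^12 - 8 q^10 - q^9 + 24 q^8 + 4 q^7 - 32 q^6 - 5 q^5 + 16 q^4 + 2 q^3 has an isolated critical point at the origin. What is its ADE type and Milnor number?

Type D_{5}, Milnor number mu = 5.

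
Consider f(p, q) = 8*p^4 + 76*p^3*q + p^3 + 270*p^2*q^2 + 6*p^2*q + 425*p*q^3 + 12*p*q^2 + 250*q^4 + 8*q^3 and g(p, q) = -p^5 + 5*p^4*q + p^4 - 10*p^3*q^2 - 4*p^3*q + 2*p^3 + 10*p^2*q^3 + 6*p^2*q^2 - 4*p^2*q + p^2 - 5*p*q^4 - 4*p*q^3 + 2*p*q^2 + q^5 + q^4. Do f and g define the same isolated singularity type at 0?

No.

The Hessian of f at 0 is [[0, 0], [0, 0]] with rank 0, so corank 2. A Groebner basis of the Jacobian ideal J(f) in C{p,q} is {3*p^2/4 + 3*p*q + q^4 + q^3/4 + 3*q^2, p^3 + 27*p^2/2 + 54*p*q + 25*q^3/2 + 54*q^2, p^2*q - 17*p^2/4 - 17*p*q - 65*q^3/12 - 17*q^2, p^2 + p*q^2 + 4*p*q + 7*q^3/3 + 4*q^2}; counting standard monomials gives mu = 7. Corank 2; j^3 = (p + 2*q)^3 is a perfect cube, so E-series; the 4-jet and mu = 7 give E_7. The Hessian of g at 0 is [[2, 0], [0, 0]] with rank 1, so corank 1. A Groebner basis of the Jacobian ideal J(g) in C{p,q} is {p/2 + q^3 + q^2/2, p^2, p*q - p/2 - q^2/2}; counting standard monomials gives mu = 4. Corank 1: A-series; mu = 4 gives A_4. f is E_7 but g is A_4, hence not right-equivalent.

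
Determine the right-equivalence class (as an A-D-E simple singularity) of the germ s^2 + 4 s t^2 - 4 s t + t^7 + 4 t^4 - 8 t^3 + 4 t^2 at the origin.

A6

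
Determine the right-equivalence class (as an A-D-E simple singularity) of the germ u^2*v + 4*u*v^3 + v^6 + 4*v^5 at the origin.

The Hessian of f at 0 is [[0, 0], [0, 0]] with rank 0, so corank 2. A Groebner basis of the Jacobian ideal J(f) in C{u,v} is {u^3, u^2*v + 2*u^2/3 + 4*u*v^2/3, u*v/2 + v^3}; counting standard monomials gives mu = 7. Corank 2; j^3 = u^2*v has shape L^2 M (L != M), so D-series; mu = 7 gives D_7.

D_7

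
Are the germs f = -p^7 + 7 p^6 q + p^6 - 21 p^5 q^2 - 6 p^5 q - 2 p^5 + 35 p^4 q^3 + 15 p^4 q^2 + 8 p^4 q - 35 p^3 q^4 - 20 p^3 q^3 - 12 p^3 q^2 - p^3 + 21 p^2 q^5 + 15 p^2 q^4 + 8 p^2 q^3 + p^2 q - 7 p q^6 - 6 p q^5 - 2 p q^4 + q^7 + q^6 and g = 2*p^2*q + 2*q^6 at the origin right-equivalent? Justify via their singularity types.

Yes.

The Hessian of f at 0 is [[0, 0], [0, 0]] with rank 0, so corank 2. A Groebner basis of the Jacobian ideal J(f) in C{p,q} is {p^2 - p*q + q^4, p^3, p^2*q, p^2/6 + p*q^2}; counting standard monomials gives mu = 7. Corank 2; j^3 = -p^2*(p - q) has shape L^2 M (L != M), so D-series; mu = 7 gives D_7. The Hessian of g at 0 is [[0, 0], [0, 0]] with rank 0, so corank 2. A Groebner basis of the Jacobian ideal J(g) in C{p,q} is {p^2/6 + q^5, p^3, p*q}; counting standard monomials gives mu = 7. Corank 2; j^3 = 2*p^2*q has shape L^2 M (L != M), so D-series; mu = 7 gives D_7. Both have type D_7, hence right-equivalent.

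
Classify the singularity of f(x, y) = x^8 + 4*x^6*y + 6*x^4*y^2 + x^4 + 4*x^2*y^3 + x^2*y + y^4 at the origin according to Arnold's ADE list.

The Hessian of f at 0 is [[0, 0], [0, 0]] with rank 0, so corank 2. A Groebner basis of the Jacobian ideal J(f) in C{x,y} is {x^3, x^2/4 + y^3, x*y}; counting standard monomials gives mu = 5. Corank 2; j^3 = x^2*y has shape L^2 M (L != M), so D-series; mu = 5 gives D_5.

D_5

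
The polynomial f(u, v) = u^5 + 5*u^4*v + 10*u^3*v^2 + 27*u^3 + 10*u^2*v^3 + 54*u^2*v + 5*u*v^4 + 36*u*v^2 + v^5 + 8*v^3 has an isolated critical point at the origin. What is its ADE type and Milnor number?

Type E8, Milnor number mu = 8.

The Hessian of f at 0 is [[0, 0], [0, 0]] with rank 0, so corank 2. A Groebner basis of the Jacobian ideal J(f) in C{u,v} is {v^5, u*v^3 + 3*v^4/4, u^2 + 4*u*v/3 + 4*v^2/9}; counting standard monomials gives mu = 8. Corank 2; j^3 = (3*u + 2*v)^3 is a perfect cube, so E-series; the 5-jet and mu = 8 give E_8.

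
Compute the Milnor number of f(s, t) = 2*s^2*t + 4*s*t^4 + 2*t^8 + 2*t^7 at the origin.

The Hessian of f at 0 has rank 0. Corank 2; j^3 = 2*s^2*t has shape L^2 M (L != M), so D-series; mu = 9 gives D_9.

9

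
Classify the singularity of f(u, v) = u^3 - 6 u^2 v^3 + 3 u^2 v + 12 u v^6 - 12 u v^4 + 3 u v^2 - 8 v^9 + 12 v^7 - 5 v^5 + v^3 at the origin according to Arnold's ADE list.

E_8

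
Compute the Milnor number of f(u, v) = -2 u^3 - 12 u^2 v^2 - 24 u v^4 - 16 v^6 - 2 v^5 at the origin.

8

The Hessian of f at 0 has rank 0. Corank 2; j^3 = -2*u^3 is a perfect cube, so E-series; the 5-jet and mu = 8 give E_8.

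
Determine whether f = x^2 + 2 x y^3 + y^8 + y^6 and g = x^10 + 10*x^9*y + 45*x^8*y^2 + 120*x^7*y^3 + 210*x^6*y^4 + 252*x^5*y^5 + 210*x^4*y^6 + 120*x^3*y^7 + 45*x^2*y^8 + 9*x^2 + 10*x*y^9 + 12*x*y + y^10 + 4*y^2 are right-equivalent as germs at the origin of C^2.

The Hessian of f at 0 is [[2, 0], [0, 0]] with rank 1, so corank 1. A Groebner basis of the Jacobian ideal J(f) in C{x,y} is {x^3, x^2*y, x + y^3}; counting standard monomials gives mu = 7. Corank 1: A-series; mu = 7 gives A_7. The Hessian of g at 0 is [[18, 12], [12, 8]] with rank 1, so corank 1. A Groebner basis of the Jacobian ideal J(g) in C{x,y} is {y^9, x + 2*y/3}; counting standard monomials gives mu = 9. Corank 1: A-series; mu = 9 gives A_9. f is A_7 but g is A_9, hence not right-equivalent.

No.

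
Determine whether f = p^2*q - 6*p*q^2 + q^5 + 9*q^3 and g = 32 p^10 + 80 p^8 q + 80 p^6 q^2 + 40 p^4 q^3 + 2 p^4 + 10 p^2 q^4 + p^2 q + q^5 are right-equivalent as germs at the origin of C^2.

The Hessian of f at 0 is [[0, 0], [0, 0]] with rank 0, so corank 2. A Groebner basis of the Jacobian ideal J(f) in C{p,q} is {p^2/5 + q^4 - 9*q^2/5, p^3 - 27*q^3, p*q - 3*q^2}; counting standard monomials gives mu = 6. Corank 2; j^3 = q*(p - 3*q)^2 has shape L^2 M (L != M), so D-series; mu = 6 gives D_6. The Hessian of g at 0 is [[0, 0], [0, 0]] with rank 0, so corank 2. A Groebner basis of the Jacobian ideal J(g) in C{p,q} is {p^2/5 + q^4, p^3, p*q}; counting standard monomials gives mu = 6. Corank 2; j^3 = p^2*q has shape L^2 M (L != M), so D-series; mu = 6 gives D_6. Both have type D_6, hence right-equivalent.

Yes.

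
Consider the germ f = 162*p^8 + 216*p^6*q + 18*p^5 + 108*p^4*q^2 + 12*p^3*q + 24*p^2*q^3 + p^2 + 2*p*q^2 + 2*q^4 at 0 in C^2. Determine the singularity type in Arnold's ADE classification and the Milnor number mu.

The Hessian of f at 0 has rank 1. Corank 1: A-series; mu = 3 gives A_3.

Type A3, Milnor number mu = 3.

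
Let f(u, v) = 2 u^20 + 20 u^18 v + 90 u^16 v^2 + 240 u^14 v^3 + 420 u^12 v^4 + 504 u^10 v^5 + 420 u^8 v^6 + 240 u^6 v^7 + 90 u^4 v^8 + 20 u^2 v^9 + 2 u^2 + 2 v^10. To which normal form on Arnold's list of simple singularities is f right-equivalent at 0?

The Hessian of f at 0 has rank 1. Corank 1: A-series; mu = 9 gives A_9.

A_9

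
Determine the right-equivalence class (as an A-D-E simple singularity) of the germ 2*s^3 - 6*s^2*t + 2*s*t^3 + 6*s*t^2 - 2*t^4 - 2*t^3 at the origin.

The Hessian of f at 0 has rank 0. Corank 2; j^3 = 2*(s - t)^3 is a perfect cube, so E-series; the 4-jet and mu = 7 give E_7.

E7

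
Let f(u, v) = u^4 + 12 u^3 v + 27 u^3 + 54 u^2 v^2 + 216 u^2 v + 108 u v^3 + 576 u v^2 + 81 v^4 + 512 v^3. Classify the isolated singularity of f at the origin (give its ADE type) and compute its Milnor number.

The Hessian of f at 0 is [[0, 0], [0, 0]] with rank 0, so corank 2. A Groebner basis of the Jacobian ideal J(f) in C{u,v} is {v^4, u*v^2 + 25*v^3/9, u^2 + 16*u*v/3 + 64*v^2/9}; counting standard monomials gives mu = 6. Corank 2; j^3 = (3*u + 8*v)^3 is a perfect cube, so E-series; the 4-jet and mu = 6 give E_6.

Type E6, Milnor number mu = 6.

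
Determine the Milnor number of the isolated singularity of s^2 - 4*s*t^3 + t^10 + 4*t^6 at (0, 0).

The Hessian of f at 0 is [[2, 0], [0, 0]] with rank 1, so corank 1. A Groebner basis of the Jacobian ideal J(f) in C{s,t} is {s^3, -s/2 + t^3}; counting standard monomials gives mu = 9. Corank 1: A-series; mu = 9 gives A_9.

9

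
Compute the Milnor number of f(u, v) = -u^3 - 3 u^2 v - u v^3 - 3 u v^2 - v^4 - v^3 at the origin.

7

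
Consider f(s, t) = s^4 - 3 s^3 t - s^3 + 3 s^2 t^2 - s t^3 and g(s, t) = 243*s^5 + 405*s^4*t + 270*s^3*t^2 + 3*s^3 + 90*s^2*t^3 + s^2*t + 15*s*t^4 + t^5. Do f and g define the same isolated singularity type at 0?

The Hessian of f at 0 has rank 0. Corank 2; j^3 = -s^3 is a perfect cube, so E-series; the 4-jet and mu = 7 give E_7. The Hessian of g at 0 has rank 0. Corank 2; j^3 = s^2*(3*s + t) has shape L^2 M (L != M), so D-series; mu = 6 gives D_6. f is E_7 but g is D_6, hence not right-equivalent.

No.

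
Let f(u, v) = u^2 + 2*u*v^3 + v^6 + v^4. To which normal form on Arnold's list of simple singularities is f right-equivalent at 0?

A_3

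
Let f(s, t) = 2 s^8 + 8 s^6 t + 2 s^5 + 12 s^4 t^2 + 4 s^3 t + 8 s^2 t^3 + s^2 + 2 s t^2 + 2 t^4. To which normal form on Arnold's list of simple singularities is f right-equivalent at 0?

The Hessian of f at 0 is [[2, 0], [0, 0]] with rank 1, so corank 1. A Groebner basis of the Jacobian ideal J(f) in C{s,t} is {s^2, s*t, s + t^2}; counting standard monomials gives mu = 3. Corank 1: A-series; mu = 3 gives A_3.

A_{3}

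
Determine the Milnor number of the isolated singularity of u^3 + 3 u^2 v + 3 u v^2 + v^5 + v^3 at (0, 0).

8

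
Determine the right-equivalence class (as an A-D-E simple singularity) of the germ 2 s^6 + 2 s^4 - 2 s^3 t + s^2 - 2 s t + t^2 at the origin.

The Hessian of f at 0 is [[2, -2], [-2, 2]] with rank 1, so corank 1. A Groebner basis of the Jacobian ideal J(f) in C{s,t} is {s*t^2 + s - t, s + t^3 - t, s^2 - 2*s*t + t^2}; counting standard monomials gives mu = 5. Corank 1: A-series; mu = 5 gives A_5.

A_5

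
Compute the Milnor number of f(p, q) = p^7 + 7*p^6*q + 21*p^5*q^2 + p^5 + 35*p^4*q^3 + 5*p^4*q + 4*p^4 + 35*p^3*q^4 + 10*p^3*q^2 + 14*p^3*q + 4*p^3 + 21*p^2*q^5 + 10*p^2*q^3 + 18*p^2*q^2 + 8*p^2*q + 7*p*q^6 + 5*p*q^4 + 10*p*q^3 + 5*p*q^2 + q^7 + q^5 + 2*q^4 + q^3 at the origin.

8

The Hessian of f at 0 is [[0, 0], [0, 0]] with rank 0, so corank 2. A Groebner basis of the Jacobian ideal J(f) in C{p,q} is {-2848*p^2/83 + p*q^3 - 1256*p*q^2/83 - 48*p*q - 770*q^3/83 - 1280*q^2/83, 3776*p^2/83 + 1904*p*q^2/83 + 64*p*q + q^4 + 1144*q^3/83 + 1712*q^2/83, p^3 - 170*p^2/83 - 123*p*q^2/83 - 3*p*q - 61*q^3/83 - 82*q^2/83, p^2*q + 112*p^2/83 + 124*p*q^2/83 + 2*p*q + 48*q^3/83 + 55*q^2/83}; counting standard monomials gives mu = 8. Corank 2; j^3 = (p + q)*(2*p + q)^2 has shape L^2 M (L != M), so D-series; mu = 8 gives D_8.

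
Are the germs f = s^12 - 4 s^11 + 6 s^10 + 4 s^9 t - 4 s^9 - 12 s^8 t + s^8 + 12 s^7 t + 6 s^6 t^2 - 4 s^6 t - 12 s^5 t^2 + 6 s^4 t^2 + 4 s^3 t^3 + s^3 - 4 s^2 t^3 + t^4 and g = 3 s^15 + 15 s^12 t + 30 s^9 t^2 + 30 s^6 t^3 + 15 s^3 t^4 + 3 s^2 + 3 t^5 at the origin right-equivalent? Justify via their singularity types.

The Hessian of f at 0 has rank 0. Corank 2; j^3 = s^3 is a perfect cube, so E-series; the 4-jet and mu = 6 give E_6. The Hessian of g at 0 has rank 1. Corank 1: A-series; mu = 4 gives A_4. f is E_6 but g is A_4, hence not right-equivalent.

No.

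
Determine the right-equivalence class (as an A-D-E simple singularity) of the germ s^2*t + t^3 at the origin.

D_{4}

The Hessian of f at 0 has rank 0. Corank 2; j^3 = t*(s^2 + t^2) splits into three distinct lines over C (the quadratic factor has nonzero discriminant), so D_4.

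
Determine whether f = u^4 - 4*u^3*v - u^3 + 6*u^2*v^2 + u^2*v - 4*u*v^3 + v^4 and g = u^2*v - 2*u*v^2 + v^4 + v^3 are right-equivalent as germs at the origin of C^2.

Yes.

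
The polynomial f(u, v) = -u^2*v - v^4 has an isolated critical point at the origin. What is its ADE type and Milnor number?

Type D_5, Milnor number mu = 5.

The Hessian of f at 0 is [[0, 0], [0, 0]] with rank 0, so corank 2. A Groebner basis of the Jacobian ideal J(f) in C{u,v} is {u^3, u^2/4 + v^3, u*v}; counting standard monomials gives mu = 5. Corank 2; j^3 = -u^2*v has shape L^2 M (L != M), so D-series; mu = 5 gives D_5.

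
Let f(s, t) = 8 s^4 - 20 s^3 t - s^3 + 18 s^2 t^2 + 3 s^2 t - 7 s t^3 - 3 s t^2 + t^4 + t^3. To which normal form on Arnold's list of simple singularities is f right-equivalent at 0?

E_{7}

The Hessian of f at 0 is [[0, 0], [0, 0]] with rank 0, so corank 2. A Groebner basis of the Jacobian ideal J(f) in C{s,t} is {3*s^2/4 - 3*s*t/2 + t^4 - t^3/4 + 3*t^2/4, s^3 - 9*s^2/4 + 9*s*t/2 - t^3/4 - 9*t^2/4, s^2*t - 7*s^2/4 + 7*s*t/2 - 5*t^3/12 - 7*t^2/4, -s^2 + s*t^2 + 2*s*t - 2*t^3/3 - t^2}; counting standard monomials gives mu = 7. Corank 2; j^3 = -(s - t)^3 is a perfect cube, so E-series; the 4-jet and mu = 7 give E_7.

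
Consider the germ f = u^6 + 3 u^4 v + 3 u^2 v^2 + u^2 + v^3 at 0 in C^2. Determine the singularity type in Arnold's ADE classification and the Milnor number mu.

The Hessian of f at 0 has rank 1. Corank 1: A-series; mu = 2 gives A_2.

Type A2, Milnor number mu = 2.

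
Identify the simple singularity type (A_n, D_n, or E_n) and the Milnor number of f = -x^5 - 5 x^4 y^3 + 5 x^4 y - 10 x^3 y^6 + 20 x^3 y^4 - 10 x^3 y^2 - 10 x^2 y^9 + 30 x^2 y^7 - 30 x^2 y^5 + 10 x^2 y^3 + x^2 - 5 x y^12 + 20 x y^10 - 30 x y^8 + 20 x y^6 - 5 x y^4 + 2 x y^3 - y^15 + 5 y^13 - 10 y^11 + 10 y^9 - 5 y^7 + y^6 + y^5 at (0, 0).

Type A_{4}, Milnor number mu = 4.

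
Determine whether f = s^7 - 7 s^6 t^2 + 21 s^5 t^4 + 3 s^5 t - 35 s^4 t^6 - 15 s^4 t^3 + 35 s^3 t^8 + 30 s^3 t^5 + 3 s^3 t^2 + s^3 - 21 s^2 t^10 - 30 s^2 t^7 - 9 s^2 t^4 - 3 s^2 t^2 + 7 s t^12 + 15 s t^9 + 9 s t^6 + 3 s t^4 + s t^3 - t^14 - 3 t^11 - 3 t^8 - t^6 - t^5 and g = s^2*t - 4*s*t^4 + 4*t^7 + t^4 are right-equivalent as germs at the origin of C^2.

No.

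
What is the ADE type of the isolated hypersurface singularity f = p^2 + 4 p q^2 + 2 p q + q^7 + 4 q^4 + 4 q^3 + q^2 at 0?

A_{6}

The Hessian of f at 0 is [[2, 2], [2, 2]] with rank 1, so corank 1. A Groebner basis of the Jacobian ideal J(f) in C{p,q} is {p^3 + 3*p^2*q - 3*p^2/2 - 2*p*q + p/4 + q/4, p/2 + q^2 + q/2}; counting standard monomials gives mu = 6. Corank 1: A-series; mu = 6 gives A_6.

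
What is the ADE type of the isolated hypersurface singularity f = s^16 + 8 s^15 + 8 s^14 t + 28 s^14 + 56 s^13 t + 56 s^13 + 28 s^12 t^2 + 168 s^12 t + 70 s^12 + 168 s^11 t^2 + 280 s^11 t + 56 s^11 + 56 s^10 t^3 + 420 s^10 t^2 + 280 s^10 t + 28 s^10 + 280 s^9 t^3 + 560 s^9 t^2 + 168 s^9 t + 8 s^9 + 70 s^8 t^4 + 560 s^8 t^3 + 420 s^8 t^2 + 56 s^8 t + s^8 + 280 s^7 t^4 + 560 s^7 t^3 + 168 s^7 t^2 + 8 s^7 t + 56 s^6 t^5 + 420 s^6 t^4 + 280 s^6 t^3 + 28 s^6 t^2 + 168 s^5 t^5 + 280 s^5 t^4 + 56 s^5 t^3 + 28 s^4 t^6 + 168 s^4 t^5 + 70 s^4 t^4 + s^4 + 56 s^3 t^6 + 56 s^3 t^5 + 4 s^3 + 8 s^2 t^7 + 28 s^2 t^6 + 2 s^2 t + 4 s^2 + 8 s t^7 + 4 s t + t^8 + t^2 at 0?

The Hessian of f at 0 is [[8, 4], [4, 2]] with rank 1, so corank 1. A Groebner basis of the Jacobian ideal J(f) in C{s,t} is {s*t^3 - 24*s*t^2 + 80*s*t - 64*s - 6*t^3 + 32*t^2 - 32*t, 112*s*t^2 - 448*s*t + 384*s + t^4 + 24*t^3 - 176*t^2 + 192*t, s^2 + 2*s + t}; counting standard monomials gives mu = 7. Corank 1: A-series; mu = 7 gives A_7.

A7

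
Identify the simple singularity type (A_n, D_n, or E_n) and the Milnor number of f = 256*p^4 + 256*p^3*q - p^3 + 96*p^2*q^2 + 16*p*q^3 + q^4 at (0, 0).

The Hessian of f at 0 has rank 0. Corank 2; j^3 = -p^3 is a perfect cube, so E-series; the 4-jet and mu = 6 give E_6.

Type E6, Milnor number mu = 6.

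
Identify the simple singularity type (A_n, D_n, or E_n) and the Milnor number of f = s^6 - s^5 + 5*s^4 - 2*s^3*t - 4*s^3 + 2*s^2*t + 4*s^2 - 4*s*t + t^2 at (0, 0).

Type A_4, Milnor number mu = 4.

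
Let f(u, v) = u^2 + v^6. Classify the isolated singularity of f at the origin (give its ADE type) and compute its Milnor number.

Type A_5, Milnor number mu = 5.

The Hessian of f at 0 has rank 1. Corank 1: A-series; mu = 5 gives A_5.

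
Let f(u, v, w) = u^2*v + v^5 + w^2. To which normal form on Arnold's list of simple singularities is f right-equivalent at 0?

The Hessian of f at 0 has rank 1. Corank 2; j^3 = u^2*v has shape L^2 M (L != M), so D-series; mu = 6 gives D_6.

D_6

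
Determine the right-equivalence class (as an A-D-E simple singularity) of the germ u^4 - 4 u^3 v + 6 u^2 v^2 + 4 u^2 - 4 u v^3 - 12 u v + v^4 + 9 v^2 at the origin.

A3

The Hessian of f at 0 has rank 1. Corank 1: A-series; mu = 3 gives A_3.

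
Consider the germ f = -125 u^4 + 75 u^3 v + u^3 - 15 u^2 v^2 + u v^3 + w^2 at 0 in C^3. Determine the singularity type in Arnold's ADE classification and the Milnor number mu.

Type E_7, Milnor number mu = 7.

The Hessian of f at 0 has rank 1. Corank 2; j^3 = u^3 is a perfect cube, so E-series; the 4-jet and mu = 7 give E_7.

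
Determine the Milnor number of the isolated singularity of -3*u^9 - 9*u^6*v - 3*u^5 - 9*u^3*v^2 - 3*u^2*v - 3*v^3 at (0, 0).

4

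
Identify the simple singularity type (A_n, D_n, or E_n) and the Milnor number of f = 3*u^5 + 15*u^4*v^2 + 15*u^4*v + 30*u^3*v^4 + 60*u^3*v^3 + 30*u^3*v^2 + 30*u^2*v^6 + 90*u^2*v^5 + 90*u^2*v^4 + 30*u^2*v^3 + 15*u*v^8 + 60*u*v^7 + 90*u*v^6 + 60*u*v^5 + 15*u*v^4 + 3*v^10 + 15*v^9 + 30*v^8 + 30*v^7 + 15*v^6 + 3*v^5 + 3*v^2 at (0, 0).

Type A_{4}, Milnor number mu = 4.

The Hessian of f at 0 has rank 1. Corank 1: A-series; mu = 4 gives A_4.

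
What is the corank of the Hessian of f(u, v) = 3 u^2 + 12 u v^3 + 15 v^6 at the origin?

1

Hessian at 0 has rank 1.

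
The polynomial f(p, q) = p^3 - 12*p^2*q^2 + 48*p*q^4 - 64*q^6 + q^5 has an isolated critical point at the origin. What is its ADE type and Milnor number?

Type E_{8}, Milnor number mu = 8.

The Hessian of f at 0 has rank 0. Corank 2; j^3 = p^3 is a perfect cube, so E-series; the 5-jet and mu = 8 give E_8.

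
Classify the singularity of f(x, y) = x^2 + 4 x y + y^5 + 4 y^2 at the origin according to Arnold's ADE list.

The Hessian of f at 0 is [[2, 4], [4, 8]] with rank 1, so corank 1. A Groebner basis of the Jacobian ideal J(f) in C{x,y} is {y^4, x + 2*y}; counting standard monomials gives mu = 4. Corank 1: A-series; mu = 4 gives A_4.

A_{4}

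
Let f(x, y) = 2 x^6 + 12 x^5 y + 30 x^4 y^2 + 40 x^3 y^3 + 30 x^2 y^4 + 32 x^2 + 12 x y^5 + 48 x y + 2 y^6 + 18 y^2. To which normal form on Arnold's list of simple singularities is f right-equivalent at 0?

The Hessian of f at 0 is [[64, 48], [48, 36]] with rank 1, so corank 1. A Groebner basis of the Jacobian ideal J(f) in C{x,y} is {y^5, x + 3*y/4}; counting standard monomials gives mu = 5. Corank 1: A-series; mu = 5 gives A_5.

A_{5}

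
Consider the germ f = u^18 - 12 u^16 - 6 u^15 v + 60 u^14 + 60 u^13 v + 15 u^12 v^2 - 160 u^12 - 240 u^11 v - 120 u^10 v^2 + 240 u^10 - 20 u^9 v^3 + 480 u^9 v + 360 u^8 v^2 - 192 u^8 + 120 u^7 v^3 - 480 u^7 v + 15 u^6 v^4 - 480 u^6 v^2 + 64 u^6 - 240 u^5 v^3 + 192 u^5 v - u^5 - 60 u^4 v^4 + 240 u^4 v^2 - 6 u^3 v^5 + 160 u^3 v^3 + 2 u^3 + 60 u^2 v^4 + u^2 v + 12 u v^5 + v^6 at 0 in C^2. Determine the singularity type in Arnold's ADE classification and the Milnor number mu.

Type D_7, Milnor number mu = 7.

The Hessian of f at 0 has rank 0. Corank 2; j^3 = u^2*(2*u + v) has shape L^2 M (L != M), so D-series; mu = 7 gives D_7.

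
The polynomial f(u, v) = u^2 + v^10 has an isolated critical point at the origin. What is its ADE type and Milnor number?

Type A9, Milnor number mu = 9.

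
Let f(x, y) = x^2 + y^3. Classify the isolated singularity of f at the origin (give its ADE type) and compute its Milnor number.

The Hessian of f at 0 has rank 1. Corank 1: A-series; mu = 2 gives A_2.

Type A2, Milnor number mu = 2.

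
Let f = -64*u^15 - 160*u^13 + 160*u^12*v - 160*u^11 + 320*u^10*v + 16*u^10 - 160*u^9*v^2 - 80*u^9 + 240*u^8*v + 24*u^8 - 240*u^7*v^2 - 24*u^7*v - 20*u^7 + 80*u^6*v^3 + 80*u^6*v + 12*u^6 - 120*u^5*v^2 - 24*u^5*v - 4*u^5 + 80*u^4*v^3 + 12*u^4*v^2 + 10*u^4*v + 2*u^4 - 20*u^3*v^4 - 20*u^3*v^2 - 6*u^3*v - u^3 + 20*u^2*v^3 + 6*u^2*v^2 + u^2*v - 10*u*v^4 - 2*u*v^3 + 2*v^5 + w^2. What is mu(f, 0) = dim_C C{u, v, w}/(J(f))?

6

The Hessian of f at 0 is [[0, 0, 0], [0, 0, 0], [0, 0, 2]] with rank 1, so corank 2. A Groebner basis of the Jacobian ideal J(f) in C{u,v,w} is {u^3, u^2*v, u^2/4 + u*v^2, 7*u^2/4 - u*v + v^3, w}; counting standard monomials gives mu = 6. Corank 2; j^3 = -u^2*(u - v) has shape L^2 M (L != M), so D-series; mu = 6 gives D_6.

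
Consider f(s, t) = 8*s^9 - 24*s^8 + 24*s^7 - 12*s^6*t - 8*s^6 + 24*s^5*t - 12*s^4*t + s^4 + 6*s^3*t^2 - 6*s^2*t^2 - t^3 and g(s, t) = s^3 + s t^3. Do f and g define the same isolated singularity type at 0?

No.

The Hessian of f at 0 is [[0, 0], [0, 0]] with rank 0, so corank 2. A Groebner basis of the Jacobian ideal J(f) in C{s,t} is {s^3, s^2*t + t^2/4, s*t^2, t^3}; counting standard monomials gives mu = 6. Corank 2; j^3 = -t^3 is a perfect cube, so E-series; the 4-jet and mu = 6 give E_6. The Hessian of g at 0 is [[0, 0], [0, 0]] with rank 0, so corank 2. A Groebner basis of the Jacobian ideal J(g) in C{s,t} is {s^3, s*t^2, 3*s^2 + t^3}; counting standard monomials gives mu = 7. Corank 2; j^3 = s^3 is a perfect cube, so E-series; the 4-jet and mu = 7 give E_7. f is E_6 but g is E_7, hence not right-equivalent.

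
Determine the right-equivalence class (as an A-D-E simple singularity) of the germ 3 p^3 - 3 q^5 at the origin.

E_{8}

The Hessian of f at 0 has rank 0. Corank 2; j^3 = 3*p^3 is a perfect cube, so E-series; the 5-jet and mu = 8 give E_8.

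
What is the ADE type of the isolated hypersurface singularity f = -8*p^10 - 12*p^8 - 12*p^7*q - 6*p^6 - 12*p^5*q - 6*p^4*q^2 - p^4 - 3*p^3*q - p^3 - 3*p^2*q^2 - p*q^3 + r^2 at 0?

The Hessian of f at 0 is [[0, 0, 0], [0, 0, 0], [0, 0, 2]] with rank 1, so corank 2. A Groebner basis of the Jacobian ideal J(f) in C{p,q,r} is {3*p^2 + q^4 + q^3, p^3, p^2*q - p^2 - q^3/3, 2*p^2 + p*q^2 + 2*q^3/3, r}; counting standard monomials gives mu = 7. Corank 2; j^3 = -p^3 is a perfect cube, so E-series; the 4-jet and mu = 7 give E_7.

E_7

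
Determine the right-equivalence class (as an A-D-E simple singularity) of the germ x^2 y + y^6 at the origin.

D_{7}

The Hessian of f at 0 is [[0, 0], [0, 0]] with rank 0, so corank 2. A Groebner basis of the Jacobian ideal J(f) in C{x,y} is {x^2/6 + y^5, x^3, x*y}; counting standard monomials gives mu = 7. Corank 2; j^3 = x^2*y has shape L^2 M (L != M), so D-series; mu = 7 gives D_7.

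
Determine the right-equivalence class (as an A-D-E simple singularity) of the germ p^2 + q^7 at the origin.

A6

The Hessian of f at 0 is [[2, 0], [0, 0]] with rank 1, so corank 1. A Groebner basis of the Jacobian ideal J(f) in C{p,q} is {q^6, p}; counting standard monomials gives mu = 6. Corank 1: A-series; mu = 6 gives A_6.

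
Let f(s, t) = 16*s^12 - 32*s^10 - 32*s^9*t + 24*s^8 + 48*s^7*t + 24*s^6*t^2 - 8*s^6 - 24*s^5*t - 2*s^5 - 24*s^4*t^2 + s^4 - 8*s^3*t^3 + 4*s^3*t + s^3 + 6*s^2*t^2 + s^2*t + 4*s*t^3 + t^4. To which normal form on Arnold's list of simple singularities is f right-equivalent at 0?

D_5

The Hessian of f at 0 has rank 0. Corank 2; j^3 = s^2*(s + t) has shape L^2 M (L != M), so D-series; mu = 5 gives D_5.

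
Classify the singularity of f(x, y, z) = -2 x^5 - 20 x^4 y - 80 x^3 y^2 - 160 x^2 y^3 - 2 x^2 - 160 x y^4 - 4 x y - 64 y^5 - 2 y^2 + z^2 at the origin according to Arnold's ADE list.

A_4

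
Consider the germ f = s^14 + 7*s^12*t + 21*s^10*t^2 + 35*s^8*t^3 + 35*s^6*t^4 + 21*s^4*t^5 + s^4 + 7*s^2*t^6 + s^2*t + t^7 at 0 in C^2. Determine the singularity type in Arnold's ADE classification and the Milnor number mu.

The Hessian of f at 0 has rank 0. Corank 2; j^3 = s^2*t has shape L^2 M (L != M), so D-series; mu = 8 gives D_8.

Type D_8, Milnor number mu = 8.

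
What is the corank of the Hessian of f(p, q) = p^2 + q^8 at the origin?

1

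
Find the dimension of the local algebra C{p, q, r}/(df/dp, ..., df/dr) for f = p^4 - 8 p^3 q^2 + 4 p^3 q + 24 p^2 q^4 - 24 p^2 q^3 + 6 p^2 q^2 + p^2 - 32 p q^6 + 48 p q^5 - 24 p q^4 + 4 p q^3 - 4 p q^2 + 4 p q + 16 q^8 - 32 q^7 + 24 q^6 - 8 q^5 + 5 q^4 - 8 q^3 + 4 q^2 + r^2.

The Hessian of f at 0 is [[2, 4, 0], [4, 8, 0], [0, 0, 2]] with rank 2, so corank 1. A Groebner basis of the Jacobian ideal J(f) in C{p,q,r} is {p^2 - 2*p - 4*q, p*q + p + 2*q, -p/2 + q^2 - q, r}; counting standard monomials gives mu = 3. Corank 1: A-series; mu = 3 gives A_3.

3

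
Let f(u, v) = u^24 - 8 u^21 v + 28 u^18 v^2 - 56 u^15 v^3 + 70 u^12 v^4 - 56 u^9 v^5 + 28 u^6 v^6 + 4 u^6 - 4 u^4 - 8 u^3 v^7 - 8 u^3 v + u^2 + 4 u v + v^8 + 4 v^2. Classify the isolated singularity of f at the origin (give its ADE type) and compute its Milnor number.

Type A_7, Milnor number mu = 7.

The Hessian of f at 0 is [[2, 4], [4, 8]] with rank 1, so corank 1. A Groebner basis of the Jacobian ideal J(f) in C{u,v} is {3*u^2/32 + 7*u*v/16 + v^4 + v^2/2, u^3 - u/2 - v, u^2*v + u/6 - 4*v^3/3 + v/3, u*v^2 - u/24 + 4*v^3/3 - v/12}; counting standard monomials gives mu = 7. Corank 1: A-series; mu = 7 gives A_7.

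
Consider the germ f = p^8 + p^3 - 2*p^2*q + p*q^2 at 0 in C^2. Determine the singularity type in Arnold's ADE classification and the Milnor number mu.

Type D_9, Milnor number mu = 9.

The Hessian of f at 0 has rank 0. Corank 2; j^3 = p*(p - q)^2 has shape L^2 M (L != M), so D-series; mu = 9 gives D_9.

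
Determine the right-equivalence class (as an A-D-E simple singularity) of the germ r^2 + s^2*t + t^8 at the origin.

The Hessian of f at 0 is [[0, 0, 0], [0, 0, 0], [0, 0, 2]] with rank 1, so corank 2. A Groebner basis of the Jacobian ideal J(f) in C{s,t,r} is {s^2/8 + t^7, s^3, s*t, r}; counting standard monomials gives mu = 9. Corank 2; j^3 = s^2*t has shape L^2 M (L != M), so D-series; mu = 9 gives D_9.

D_9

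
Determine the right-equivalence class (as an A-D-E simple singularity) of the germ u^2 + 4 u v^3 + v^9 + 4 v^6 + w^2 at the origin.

A_8

The Hessian of f at 0 is [[2, 0, 0], [0, 0, 0], [0, 0, 2]] with rank 2, so corank 1. A Groebner basis of the Jacobian ideal J(f) in C{u,v,w} is {u^2*v^2, u^3, u/2 + v^3, w}; counting standard monomials gives mu = 8. Corank 1: A-series; mu = 8 gives A_8.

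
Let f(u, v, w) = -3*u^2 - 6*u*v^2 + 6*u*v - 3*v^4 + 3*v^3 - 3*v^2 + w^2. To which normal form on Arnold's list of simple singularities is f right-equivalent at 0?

A_{2}

The Hessian of f at 0 is [[-6, 6, 0], [6, -6, 0], [0, 0, 2]] with rank 2, so corank 1. A Groebner basis of the Jacobian ideal J(f) in C{u,v,w} is {v^2, u - v, w}; counting standard monomials gives mu = 2. Corank 1: A-series; mu = 2 gives A_2.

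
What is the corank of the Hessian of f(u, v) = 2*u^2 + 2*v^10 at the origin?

Hessian at 0 has rank 1.

1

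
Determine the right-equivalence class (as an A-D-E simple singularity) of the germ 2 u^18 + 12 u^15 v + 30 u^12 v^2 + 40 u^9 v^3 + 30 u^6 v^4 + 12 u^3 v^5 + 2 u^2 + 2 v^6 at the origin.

A5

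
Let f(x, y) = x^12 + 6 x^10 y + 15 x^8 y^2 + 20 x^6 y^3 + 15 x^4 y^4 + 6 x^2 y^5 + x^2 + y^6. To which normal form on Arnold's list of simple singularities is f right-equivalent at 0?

A_{5}

The Hessian of f at 0 has rank 1. Corank 1: A-series; mu = 5 gives A_5.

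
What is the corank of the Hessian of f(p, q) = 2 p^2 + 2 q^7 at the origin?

1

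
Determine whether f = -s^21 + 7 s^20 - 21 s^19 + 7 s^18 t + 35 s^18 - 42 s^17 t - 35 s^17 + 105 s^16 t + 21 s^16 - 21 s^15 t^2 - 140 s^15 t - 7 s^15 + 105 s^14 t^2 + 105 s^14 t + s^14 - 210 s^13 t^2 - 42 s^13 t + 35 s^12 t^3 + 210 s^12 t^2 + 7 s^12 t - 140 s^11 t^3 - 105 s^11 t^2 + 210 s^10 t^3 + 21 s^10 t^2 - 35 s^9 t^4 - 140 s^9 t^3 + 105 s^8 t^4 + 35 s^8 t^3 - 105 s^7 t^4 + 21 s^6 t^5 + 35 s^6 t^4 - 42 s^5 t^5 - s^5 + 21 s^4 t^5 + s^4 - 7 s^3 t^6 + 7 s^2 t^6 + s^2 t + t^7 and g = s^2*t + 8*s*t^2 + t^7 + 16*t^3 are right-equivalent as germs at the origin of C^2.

Yes.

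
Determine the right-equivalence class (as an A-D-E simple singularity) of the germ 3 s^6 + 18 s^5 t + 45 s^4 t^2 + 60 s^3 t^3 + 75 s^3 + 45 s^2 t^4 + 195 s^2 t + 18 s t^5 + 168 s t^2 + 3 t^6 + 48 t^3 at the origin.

D_7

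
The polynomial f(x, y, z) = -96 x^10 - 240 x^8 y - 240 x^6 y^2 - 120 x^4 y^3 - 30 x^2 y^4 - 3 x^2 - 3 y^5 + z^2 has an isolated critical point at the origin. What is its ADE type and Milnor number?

The Hessian of f at 0 has rank 2. Corank 1: A-series; mu = 4 gives A_4.

Type A_{4}, Milnor number mu = 4.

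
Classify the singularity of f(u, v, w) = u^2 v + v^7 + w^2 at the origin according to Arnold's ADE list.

D8

The Hessian of f at 0 is [[0, 0, 0], [0, 0, 0], [0, 0, 2]] with rank 1, so corank 2. A Groebner basis of the Jacobian ideal J(f) in C{u,v,w} is {u^2/7 + v^6, u^3, u*v, w}; counting standard monomials gives mu = 8. Corank 2; j^3 = u^2*v has shape L^2 M (L != M), so D-series; mu = 8 gives D_8.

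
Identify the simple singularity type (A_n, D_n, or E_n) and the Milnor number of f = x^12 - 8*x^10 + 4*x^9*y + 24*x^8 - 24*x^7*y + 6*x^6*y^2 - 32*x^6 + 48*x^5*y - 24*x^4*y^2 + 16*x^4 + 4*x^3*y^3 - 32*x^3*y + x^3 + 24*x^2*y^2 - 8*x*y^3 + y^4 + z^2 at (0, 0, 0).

Type E_6, Milnor number mu = 6.

The Hessian of f at 0 has rank 1. Corank 2; j^3 = x^3 is a perfect cube, so E-series; the 4-jet and mu = 6 give E_6.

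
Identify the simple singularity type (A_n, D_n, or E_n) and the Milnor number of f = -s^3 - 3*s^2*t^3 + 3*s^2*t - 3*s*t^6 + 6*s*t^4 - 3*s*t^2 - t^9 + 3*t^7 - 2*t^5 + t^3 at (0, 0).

Type E_8, Milnor number mu = 8.

The Hessian of f at 0 has rank 0. Corank 2; j^3 = -(s - t)^3 is a perfect cube, so E-series; the 5-jet and mu = 8 give E_8.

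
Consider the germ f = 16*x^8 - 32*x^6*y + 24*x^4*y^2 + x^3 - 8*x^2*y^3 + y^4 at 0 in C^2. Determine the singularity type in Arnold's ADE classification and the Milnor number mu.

The Hessian of f at 0 is [[0, 0], [0, 0]] with rank 0, so corank 2. A Groebner basis of the Jacobian ideal J(f) in C{x,y} is {y^3, x^2}; counting standard monomials gives mu = 6. Corank 2; j^3 = x^3 is a perfect cube, so E-series; the 4-jet and mu = 6 give E_6.

Type E_6, Milnor number mu = 6.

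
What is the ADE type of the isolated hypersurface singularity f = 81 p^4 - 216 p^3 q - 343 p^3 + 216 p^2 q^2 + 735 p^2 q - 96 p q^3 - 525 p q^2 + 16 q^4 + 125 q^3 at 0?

E_{6}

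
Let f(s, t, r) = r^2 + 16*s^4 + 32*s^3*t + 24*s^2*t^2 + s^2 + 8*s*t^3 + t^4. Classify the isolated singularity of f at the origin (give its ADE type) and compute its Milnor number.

Type A3, Milnor number mu = 3.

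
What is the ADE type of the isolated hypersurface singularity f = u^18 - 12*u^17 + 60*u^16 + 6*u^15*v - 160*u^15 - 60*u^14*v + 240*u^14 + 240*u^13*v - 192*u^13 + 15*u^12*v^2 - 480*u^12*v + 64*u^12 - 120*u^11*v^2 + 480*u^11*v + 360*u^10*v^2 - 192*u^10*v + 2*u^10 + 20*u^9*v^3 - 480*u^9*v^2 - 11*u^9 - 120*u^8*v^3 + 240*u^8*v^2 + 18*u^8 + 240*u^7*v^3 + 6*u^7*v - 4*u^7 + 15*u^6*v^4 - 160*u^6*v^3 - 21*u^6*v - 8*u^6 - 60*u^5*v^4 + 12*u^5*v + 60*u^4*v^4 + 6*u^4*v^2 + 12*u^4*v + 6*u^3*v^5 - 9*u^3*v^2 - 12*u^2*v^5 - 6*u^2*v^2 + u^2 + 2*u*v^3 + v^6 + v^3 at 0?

A_{2}

The Hessian of f at 0 is [[2, 0], [0, 0]] with rank 1, so corank 1. A Groebner basis of the Jacobian ideal J(f) in C{u,v} is {v^2, u}; counting standard monomials gives mu = 2. Corank 1: A-series; mu = 2 gives A_2.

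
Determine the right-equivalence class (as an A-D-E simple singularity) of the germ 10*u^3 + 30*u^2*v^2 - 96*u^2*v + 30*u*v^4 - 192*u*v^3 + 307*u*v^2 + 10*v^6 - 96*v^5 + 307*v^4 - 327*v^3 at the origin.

D_{4}

The Hessian of f at 0 has rank 0. Corank 2; j^3 = (u - 3*v)*(10*u^2 - 66*u*v + 109*v^2) splits into three distinct lines over C (the quadratic factor has nonzero discriminant), so D_4.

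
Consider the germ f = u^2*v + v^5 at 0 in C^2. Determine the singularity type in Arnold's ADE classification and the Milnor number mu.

Type D6, Milnor number mu = 6.

The Hessian of f at 0 has rank 0. Corank 2; j^3 = u^2*v has shape L^2 M (L != M), so D-series; mu = 6 gives D_6.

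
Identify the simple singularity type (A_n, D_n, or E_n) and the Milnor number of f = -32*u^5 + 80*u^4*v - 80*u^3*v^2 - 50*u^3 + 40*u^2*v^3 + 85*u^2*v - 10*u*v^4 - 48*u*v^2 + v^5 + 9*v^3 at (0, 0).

Type D_{6}, Milnor number mu = 6.

The Hessian of f at 0 has rank 0. Corank 2; j^3 = -(2*u - v)*(5*u - 3*v)^2 has shape L^2 M (L != M), so D-series; mu = 6 gives D_6.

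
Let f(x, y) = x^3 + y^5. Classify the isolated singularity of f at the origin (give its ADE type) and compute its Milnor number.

Type E8, Milnor number mu = 8.

The Hessian of f at 0 is [[0, 0], [0, 0]] with rank 0, so corank 2. A Groebner basis of the Jacobian ideal J(f) in C{x,y} is {y^4, x^2}; counting standard monomials gives mu = 8. Corank 2; j^3 = x^3 is a perfect cube, so E-series; the 5-jet and mu = 8 give E_8.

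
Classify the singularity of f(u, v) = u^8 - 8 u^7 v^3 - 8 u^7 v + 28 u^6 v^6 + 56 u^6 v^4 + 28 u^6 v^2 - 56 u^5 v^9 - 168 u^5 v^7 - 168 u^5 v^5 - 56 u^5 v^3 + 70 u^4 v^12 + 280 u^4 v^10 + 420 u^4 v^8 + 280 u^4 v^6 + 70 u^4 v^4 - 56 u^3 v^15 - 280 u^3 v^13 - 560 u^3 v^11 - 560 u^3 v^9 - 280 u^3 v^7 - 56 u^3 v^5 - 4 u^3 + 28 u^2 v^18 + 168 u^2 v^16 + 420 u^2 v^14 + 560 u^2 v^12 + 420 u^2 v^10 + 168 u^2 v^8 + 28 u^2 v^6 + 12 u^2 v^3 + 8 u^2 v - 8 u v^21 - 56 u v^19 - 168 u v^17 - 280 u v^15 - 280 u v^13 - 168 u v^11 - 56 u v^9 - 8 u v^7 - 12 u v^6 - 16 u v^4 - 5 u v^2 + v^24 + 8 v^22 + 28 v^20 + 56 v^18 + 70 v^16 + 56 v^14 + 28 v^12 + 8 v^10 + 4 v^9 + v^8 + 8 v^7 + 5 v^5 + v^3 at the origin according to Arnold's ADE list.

The Hessian of f at 0 has rank 0. Corank 2; j^3 = -(u - v)*(2*u - v)^2 has shape L^2 M (L != M), so D-series; mu = 9 gives D_9.

D_{9}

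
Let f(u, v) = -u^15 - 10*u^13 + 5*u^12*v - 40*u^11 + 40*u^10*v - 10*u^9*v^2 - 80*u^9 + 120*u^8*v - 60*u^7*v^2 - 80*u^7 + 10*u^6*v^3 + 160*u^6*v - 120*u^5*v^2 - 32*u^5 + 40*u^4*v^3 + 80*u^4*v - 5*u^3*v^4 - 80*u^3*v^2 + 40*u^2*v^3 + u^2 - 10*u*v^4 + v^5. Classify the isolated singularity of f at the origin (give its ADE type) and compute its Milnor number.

Type A4, Milnor number mu = 4.

The Hessian of f at 0 has rank 1. Corank 1: A-series; mu = 4 gives A_4.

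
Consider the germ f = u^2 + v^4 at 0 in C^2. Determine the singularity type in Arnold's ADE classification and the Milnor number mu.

Type A_3, Milnor number mu = 3.

The Hessian of f at 0 has rank 1. Corank 1: A-series; mu = 3 gives A_3.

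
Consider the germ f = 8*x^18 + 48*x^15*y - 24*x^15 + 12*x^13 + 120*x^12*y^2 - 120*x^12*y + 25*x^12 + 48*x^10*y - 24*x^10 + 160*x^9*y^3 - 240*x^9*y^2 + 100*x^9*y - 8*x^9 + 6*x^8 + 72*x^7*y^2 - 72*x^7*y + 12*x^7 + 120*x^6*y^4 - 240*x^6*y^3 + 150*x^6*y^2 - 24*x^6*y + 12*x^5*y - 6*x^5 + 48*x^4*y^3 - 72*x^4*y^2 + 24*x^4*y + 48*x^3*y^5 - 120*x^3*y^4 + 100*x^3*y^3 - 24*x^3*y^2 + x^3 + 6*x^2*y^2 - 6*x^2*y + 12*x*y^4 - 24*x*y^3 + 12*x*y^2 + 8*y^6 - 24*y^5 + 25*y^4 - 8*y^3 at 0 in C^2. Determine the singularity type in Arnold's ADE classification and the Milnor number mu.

Type E_{6}, Milnor number mu = 6.

The Hessian of f at 0 is [[0, 0], [0, 0]] with rank 0, so corank 2. A Groebner basis of the Jacobian ideal J(f) in C{x,y} is {x^3 + 3*x^2 - 12*x*y + 12*y^2, x^2*y + x^2 - 4*x*y + 4*y^2, x^2/4 + x*y^2 - x*y + y^2, y^3}; counting standard monomials gives mu = 6. Corank 2; j^3 = (x - 2*y)^3 is a perfect cube, so E-series; the 4-jet and mu = 6 give E_6.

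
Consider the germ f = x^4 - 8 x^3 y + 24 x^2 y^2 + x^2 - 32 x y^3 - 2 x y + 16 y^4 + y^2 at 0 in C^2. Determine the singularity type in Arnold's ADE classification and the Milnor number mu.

Type A3, Milnor number mu = 3.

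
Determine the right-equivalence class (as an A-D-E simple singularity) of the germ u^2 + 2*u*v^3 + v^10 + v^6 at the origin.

The Hessian of f at 0 is [[2, 0], [0, 0]] with rank 1, so corank 1. A Groebner basis of the Jacobian ideal J(f) in C{u,v} is {u^3, u + v^3}; counting standard monomials gives mu = 9. Corank 1: A-series; mu = 9 gives A_9.

A_9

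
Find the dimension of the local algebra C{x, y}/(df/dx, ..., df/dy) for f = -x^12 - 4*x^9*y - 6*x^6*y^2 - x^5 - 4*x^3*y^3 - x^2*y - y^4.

5

The Hessian of f at 0 has rank 0. Corank 2; j^3 = -x^2*y has shape L^2 M (L != M), so D-series; mu = 5 gives D_5.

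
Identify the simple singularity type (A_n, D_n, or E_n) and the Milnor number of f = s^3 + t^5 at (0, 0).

Type E_8, Milnor number mu = 8.

The Hessian of f at 0 is [[0, 0], [0, 0]] with rank 0, so corank 2. A Groebner basis of the Jacobian ideal J(f) in C{s,t} is {t^4, s^2}; counting standard monomials gives mu = 8. Corank 2; j^3 = s^3 is a perfect cube, so E-series; the 5-jet and mu = 8 give E_8.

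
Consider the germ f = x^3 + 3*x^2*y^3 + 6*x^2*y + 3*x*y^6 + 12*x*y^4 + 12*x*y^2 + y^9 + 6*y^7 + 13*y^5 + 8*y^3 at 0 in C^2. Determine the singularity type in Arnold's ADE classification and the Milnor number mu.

Type E8, Milnor number mu = 8.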